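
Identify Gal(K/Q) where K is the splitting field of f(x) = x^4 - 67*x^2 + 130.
Gal(K/Q) = V_4 (Klein four-group, Z/2Z × Z/2Z)

f factors as (x^2 - 2)(x^2 - 65), so the splitting field is K = Q(sqrt(2), sqrt(65)). The elements 2, 65, 130 are all non-squares in Q, so sqrt(2) and sqrt(65) generate independent quadratic extensions. Thus [K:Q] = 4 and Gal(K/Q) is generated by the two order-2 automorphisms sqrt(2) ↦ -sqrt(2) and sqrt(65) ↦ -sqrt(65), giving V_4.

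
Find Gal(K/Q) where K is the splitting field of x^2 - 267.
Gal(K/Q) = Z/2Z (cyclic of order 2)

x^2 - 267 is irreducible over Q since 267 is not a rational square. The splitting field Q(sqrt(267)) has degree 2 over Q, and its unique nontrivial automorphism is sqrt(267) ↦ -sqrt(267). Hence Gal(Q(sqrt(267))/Q) = Z/2Z.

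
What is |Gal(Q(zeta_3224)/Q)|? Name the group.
|Gal(Q(zeta_3224)/Q)| = phi(3224) = 1440; group ≅ (Z/3224Z)^* ≅ Z/2Z × Z/2Z × Z/12Z × Z/30Z

The n-th cyclotomic polynomial Φ_3224(x) is the minimal polynomial of zeta_3224 over Q and has degree phi(3224) = 1440. So Q(zeta_3224) is a degree-1440 Galois extension with Galois group (Z/3224Z)^*. By CRT, (Z/3224Z)^* ≅ (Z/8Z)^* × (Z/13Z)^* × (Z/31Z)^*. Each prime-power unit group is (Z/8Z)^* ≅ Z/2Z × Z/2Z; (Z/13Z)^* ≅ Z/12Z; (Z/31Z)^* ≅ Z/30Z. Hence Gal(Q(zeta_3224)/Q) ≅ Z/2Z × Z/2Z × Z/12Z × Z/30Z.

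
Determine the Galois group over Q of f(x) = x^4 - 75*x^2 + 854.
Gal(K/Q) = V_4 (Klein four-group, Z/2Z × Z/2Z)

f factors as (x^2 - 61)(x^2 - 14), so the splitting field is K = Q(sqrt(61), sqrt(14)). The elements 61, 14, 854 are all non-squares in Q, so sqrt(61) and sqrt(14) generate independent quadratic extensions. Thus [K:Q] = 4 and Gal(K/Q) is generated by the two order-2 automorphisms sqrt(61) ↦ -sqrt(61) and sqrt(14) ↦ -sqrt(14), giving V_4.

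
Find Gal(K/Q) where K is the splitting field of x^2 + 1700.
Gal(K/Q) = Z/2Z (cyclic of order 2)

x^2 + 1700 is irreducible over Q since -1700 is not a rational square. The splitting field Q(sqrt(-1700)) has degree 2 over Q, and its unique nontrivial automorphism is sqrt(-1700) ↦ -sqrt(-1700). Hence Gal(Q(sqrt(-1700))/Q) = Z/2Z.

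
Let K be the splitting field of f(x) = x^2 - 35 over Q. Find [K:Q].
[K:Q] = 2

The polynomial x^2 - 35 is irreducible over Q since 35 is not a perfect square. Its splitting field is Q(sqrt(35)), which has degree 2 over Q.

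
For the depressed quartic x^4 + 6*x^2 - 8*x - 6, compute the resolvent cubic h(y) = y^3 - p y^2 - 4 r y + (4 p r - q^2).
h(y) = y^3 - 6*y^2 + 24*y - 208

Identify coefficients: p = 6, q = -8, r = -6.
Plug into h(y) = y^3 - p y^2 - 4 r y + (4 p r - q^2):
  h(y) = y^3 - (6) y^2 - 4*(-6) y + (4*(6)*(-6) - (-8)^2)
       = y^3 + (-6) y^2 + (24) y + (-208).
Simplifying: h(y) = y^3 - 6*y^2 + 24*y - 208.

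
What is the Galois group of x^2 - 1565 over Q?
Gal(K/Q) = Z/2Z (cyclic of order 2)

x^2 - 1565 is irreducible over Q since 1565 is not a rational square. The splitting field Q(sqrt(1565)) has degree 2 over Q, and its unique nontrivial automorphism is sqrt(1565) ↦ -sqrt(1565). Hence Gal(Q(sqrt(1565))/Q) = Z/2Z.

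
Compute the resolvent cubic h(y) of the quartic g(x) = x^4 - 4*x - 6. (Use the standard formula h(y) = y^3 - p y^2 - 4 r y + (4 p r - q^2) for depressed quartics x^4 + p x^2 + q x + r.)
h(y) = y^3 + 24*y - 16

Identify coefficients: p = 0, q = -4, r = -6.
Plug into h(y) = y^3 - p y^2 - 4 r y + (4 p r - q^2):
  h(y) = y^3 - (0) y^2 - 4*(-6) y + (4*(0)*(-6) - (-4)^2)
       = y^3 + (0) y^2 + (24) y + (-16).
Simplifying: h(y) = y^3 + 24*y - 16.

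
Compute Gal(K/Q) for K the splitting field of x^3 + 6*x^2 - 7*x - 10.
Gal(K/Q) = S_3 (symmetric group of order 6)

Compute the discriminant of x^3 + (6)*x^2 + (-7)*x + (-10): Δ = 16636. Since Δ is not a rational square, the Galois group is not contained in A_3; it must be the full S_3 (irreducibility of the cubic rules out anything smaller).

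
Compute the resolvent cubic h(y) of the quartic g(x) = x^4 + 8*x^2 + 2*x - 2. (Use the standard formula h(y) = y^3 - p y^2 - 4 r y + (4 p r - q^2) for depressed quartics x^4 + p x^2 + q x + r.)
h(y) = y^3 - 8*y^2 + 8*y - 68

Identify coefficients: p = 8, q = 2, r = -2.
Plug into h(y) = y^3 - p y^2 - 4 r y + (4 p r - q^2):
  h(y) = y^3 - (8) y^2 - 4*(-2) y + (4*(8)*(-2) - (2)^2)
       = y^3 + (-8) y^2 + (8) y + (-68).
Simplifying: h(y) = y^3 - 8*y^2 + 8*y - 68.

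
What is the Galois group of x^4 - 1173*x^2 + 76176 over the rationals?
Gal(K/Q) = Z/2Z (cyclic of order 2)

f factors as (x^2 - 69)(x^2 - 1104), so the splitting field is K = Q(sqrt(69), sqrt(1104)). The squarefree part of 69 is 69 and the squarefree part of 1104 is also 69, so sqrt(69) and sqrt(1104) are both rational multiples of sqrt(69). Hence Q(sqrt(69)) = Q(sqrt(1104)) = Q(sqrt(69)), and the splitting field collapses to a single degree-2 extension with Galois group Z/2Z.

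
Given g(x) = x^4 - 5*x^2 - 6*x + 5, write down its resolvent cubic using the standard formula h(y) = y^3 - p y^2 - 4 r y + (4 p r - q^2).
h(y) = y^3 + 5*y^2 - 20*y - 136

Identify coefficients: p = -5, q = -6, r = 5.
Plug into h(y) = y^3 - p y^2 - 4 r y + (4 p r - q^2):
  h(y) = y^3 - (-5) y^2 - 4*(5) y + (4*(-5)*(5) - (-6)^2)
       = y^3 + (5) y^2 + (-20) y + (-136).
Simplifying: h(y) = y^3 + 5*y^2 - 20*y - 136.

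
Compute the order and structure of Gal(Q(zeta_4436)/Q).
|Gal(Q(zeta_4436)/Q)| = phi(4436) = 2216; group ≅ (Z/4436Z)^* ≅ Z/2Z × Z/1108Z

The n-th cyclotomic polynomial Φ_4436(x) is the minimal polynomial of zeta_4436 over Q and has degree phi(4436) = 2216. So Q(zeta_4436) is a degree-2216 Galois extension with Galois group (Z/4436Z)^*. By CRT, (Z/4436Z)^* ≅ (Z/4Z)^* × (Z/1109Z)^*. Each prime-power unit group is (Z/4Z)^* ≅ Z/2Z; (Z/1109Z)^* ≅ Z/1108Z. Hence Gal(Q(zeta_4436)/Q) ≅ Z/2Z × Z/1108Z.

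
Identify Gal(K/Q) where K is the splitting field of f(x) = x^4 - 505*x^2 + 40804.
Gal(K/Q) = Z/2Z (cyclic of order 2)

f factors as (x^2 - 101)(x^2 - 404), so the splitting field is K = Q(sqrt(101), sqrt(404)). The squarefree part of 101 is 101 and the squarefree part of 404 is also 101, so sqrt(101) and sqrt(404) are both rational multiples of sqrt(101). Hence Q(sqrt(101)) = Q(sqrt(404)) = Q(sqrt(101)), and the splitting field collapses to a single degree-2 extension with Galois group Z/2Z.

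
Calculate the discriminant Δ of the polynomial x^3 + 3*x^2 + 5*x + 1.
Δ = -140

For x^3 + a x^2 + b x + c the discriminant is Δ = 18 a b c - 4 a^3 c + a^2 b^2 - 4 b^3 - 27 c^2.
Plug a = 3, b = 5, c = 1:
  18*(3)*(5)*(1) - 4*(3)^3*(1) + (3)^2*(5)^2 - 4*(5)^3 - 27*(1)^2
  = 270 + (-108) + 225 + (-500) + (-27)
  = -140.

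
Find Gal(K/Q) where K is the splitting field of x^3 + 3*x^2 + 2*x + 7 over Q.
Gal(K/Q) = S_3 (symmetric group of order 6)

Compute the discriminant of x^3 + (3)*x^2 + (2)*x + (7): Δ = -1319. Since Δ is not a rational square, the Galois group is not contained in A_3; it must be the full S_3 (irreducibility of the cubic rules out anything smaller).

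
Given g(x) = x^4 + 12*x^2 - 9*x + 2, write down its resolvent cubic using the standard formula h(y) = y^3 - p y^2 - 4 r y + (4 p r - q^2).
h(y) = y^3 - 12*y^2 - 8*y + 15

Identify coefficients: p = 12, q = -9, r = 2.
Plug into h(y) = y^3 - p y^2 - 4 r y + (4 p r - q^2):
  h(y) = y^3 - (12) y^2 - 4*(2) y + (4*(12)*(2) - (-9)^2)
       = y^3 + (-12) y^2 + (-8) y + (15).
Simplifying: h(y) = y^3 - 12*y^2 - 8*y + 15.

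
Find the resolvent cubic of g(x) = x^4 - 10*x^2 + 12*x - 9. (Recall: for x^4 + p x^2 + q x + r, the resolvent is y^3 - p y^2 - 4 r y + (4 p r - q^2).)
h(y) = y^3 + 10*y^2 + 36*y + 216

Identify coefficients: p = -10, q = 12, r = -9.
Plug into h(y) = y^3 - p y^2 - 4 r y + (4 p r - q^2):
  h(y) = y^3 - (-10) y^2 - 4*(-9) y + (4*(-10)*(-9) - (12)^2)
       = y^3 + (10) y^2 + (36) y + (216).
Simplifying: h(y) = y^3 + 10*y^2 + 36*y + 216.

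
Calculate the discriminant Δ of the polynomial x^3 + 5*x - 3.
Δ = -743

For a depressed cubic x^3 + p x + q the discriminant is Δ = -4 p^3 - 27 q^2 = -4*(5)^3 - 27*(-3)^2 = -500 - 243 = -743.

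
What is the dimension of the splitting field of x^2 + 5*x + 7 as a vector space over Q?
[K:Q] = 2

The discriminant of x^2 + (5)*x + (7) is b^2 - 4c = 25 - (28) = -3. Since -3 is not a perfect square in Q, the polynomial is irreducible over Q. Its two roots generate a degree-2 extension, so [K:Q] = 2.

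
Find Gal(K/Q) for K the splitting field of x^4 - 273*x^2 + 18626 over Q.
Gal(K/Q) = V_4 (Klein four-group, Z/2Z × Z/2Z)

f factors as (x^2 - 139)(x^2 - 134), so the splitting field is K = Q(sqrt(139), sqrt(134)). The elements 139, 134, 18626 are all non-squares in Q, so sqrt(139) and sqrt(134) generate independent quadratic extensions. Thus [K:Q] = 4 and Gal(K/Q) is generated by the two order-2 automorphisms sqrt(139) ↦ -sqrt(139) and sqrt(134) ↦ -sqrt(134), giving V_4.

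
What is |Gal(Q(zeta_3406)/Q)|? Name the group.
|Gal(Q(zeta_3406)/Q)| = phi(3406) = 1560; group ≅ (Z/3406Z)^* ≅ Z/12Z × Z/130Z

The n-th cyclotomic polynomial Φ_3406(x) is the minimal polynomial of zeta_3406 over Q and has degree phi(3406) = 1560. So Q(zeta_3406) is a degree-1560 Galois extension with Galois group (Z/3406Z)^*. By CRT, (Z/3406Z)^* ≅ (Z/2Z)^* × (Z/13Z)^* × (Z/131Z)^*. Each prime-power unit group is (Z/2Z)^* ≅ trivial group (order 1); (Z/13Z)^* ≅ Z/12Z; (Z/131Z)^* ≅ Z/130Z. Hence Gal(Q(zeta_3406)/Q) ≅ Z/12Z × Z/130Z.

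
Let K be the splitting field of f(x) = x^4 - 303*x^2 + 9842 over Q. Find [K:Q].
[K:Q] = 4

f factors as (x^2 - 266)(x^2 - 37); the splitting field is K = Q(sqrt(266), sqrt(37)). Since 266, 37, and 9842 are all non-squares in Q, the three subfields Q(sqrt(266)), Q(sqrt(37)), Q(sqrt(9842)) are distinct degree-2 extensions, so [K:Q] = 4 (Klein four Galois group).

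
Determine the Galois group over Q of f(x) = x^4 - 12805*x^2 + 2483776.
Gal(K/Q) = Z/2Z (cyclic of order 2)

f factors as (x^2 - 12608)(x^2 - 197), so the splitting field is K = Q(sqrt(12608), sqrt(197)). The squarefree part of 12608 is 197 and the squarefree part of 197 is also 197, so sqrt(12608) and sqrt(197) are both rational multiples of sqrt(197). Hence Q(sqrt(12608)) = Q(sqrt(197)) = Q(sqrt(197)), and the splitting field collapses to a single degree-2 extension with Galois group Z/2Z.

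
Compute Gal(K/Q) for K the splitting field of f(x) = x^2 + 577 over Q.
Gal(K/Q) = Z/2Z (cyclic of order 2)

x^2 + 577 is irreducible over Q since -577 is not a rational square. The splitting field Q(sqrt(-577)) has degree 2 over Q, and its unique nontrivial automorphism is sqrt(-577) ↦ -sqrt(-577). Hence Gal(Q(sqrt(-577))/Q) = Z/2Z.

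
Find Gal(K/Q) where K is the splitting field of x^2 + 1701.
Gal(K/Q) = Z/2Z (cyclic of order 2)

x^2 + 1701 is irreducible over Q since -1701 is not a rational square. The splitting field Q(sqrt(-1701)) has degree 2 over Q, and its unique nontrivial automorphism is sqrt(-1701) ↦ -sqrt(-1701). Hence Gal(Q(sqrt(-1701))/Q) = Z/2Z.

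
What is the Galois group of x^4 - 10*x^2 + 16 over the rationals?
Gal(K/Q) = Z/2Z (cyclic of order 2)

f factors as (x^2 - 8)(x^2 - 2), so the splitting field is K = Q(sqrt(8), sqrt(2)). The squarefree part of 8 is 2 and the squarefree part of 2 is also 2, so sqrt(8) and sqrt(2) are both rational multiples of sqrt(2). Hence Q(sqrt(8)) = Q(sqrt(2)) = Q(sqrt(2)), and the splitting field collapses to a single degree-2 extension with Galois group Z/2Z.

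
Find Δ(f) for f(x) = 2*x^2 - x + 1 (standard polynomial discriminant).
Δ = -7

For a quadratic a x^2 + b x + c the discriminant is Δ = b^2 - 4ac = (-1)^2 - 4*(2)*(1) = 1 - (8) = -7.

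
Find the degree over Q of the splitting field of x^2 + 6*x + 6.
[K:Q] = 2

The discriminant of x^2 + (6)*x + (6) is b^2 - 4c = 36 - (24) = 12. Since 12 is not a perfect square in Q, the polynomial is irreducible over Q. Its two roots generate a degree-2 extension, so [K:Q] = 2.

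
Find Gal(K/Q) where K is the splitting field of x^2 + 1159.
Gal(K/Q) = Z/2Z (cyclic of order 2)

x^2 + 1159 is irreducible over Q since -1159 is not a rational square. The splitting field Q(sqrt(-1159)) has degree 2 over Q, and its unique nontrivial automorphism is sqrt(-1159) ↦ -sqrt(-1159). Hence Gal(Q(sqrt(-1159))/Q) = Z/2Z.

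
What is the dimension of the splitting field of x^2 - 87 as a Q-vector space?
[K:Q] = 2

The polynomial x^2 - 87 is irreducible over Q since 87 is not a perfect square. Its splitting field is Q(sqrt(87)), which has degree 2 over Q.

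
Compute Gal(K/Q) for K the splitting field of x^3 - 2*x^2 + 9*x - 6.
Gal(K/Q) = S_3 (symmetric group of order 6)

Compute the discriminant of x^3 + (-2)*x^2 + (9)*x + (-6): Δ = -1812. Since Δ is not a rational square, the Galois group is not contained in A_3; it must be the full S_3 (irreducibility of the cubic rules out anything smaller).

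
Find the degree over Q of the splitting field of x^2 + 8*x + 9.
[K:Q] = 2

The discriminant of x^2 + (8)*x + (9) is b^2 - 4c = 64 - (36) = 28. Since 28 is not a perfect square in Q, the polynomial is irreducible over Q. Its two roots generate a degree-2 extension, so [K:Q] = 2.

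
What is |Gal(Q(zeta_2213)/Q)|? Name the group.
|Gal(Q(zeta_2213)/Q)| = phi(2213) = 2212; group ≅ (Z/2213Z)^* ≅ Z/2212Z

The n-th cyclotomic polynomial Φ_2213(x) is the minimal polynomial of zeta_2213 over Q and has degree phi(2213) = 2212. So Q(zeta_2213) is a degree-2212 Galois extension with Galois group (Z/2213Z)^*. (Z/2213Z)^* is cyclic since 2213 is an odd prime power (or 4). Hence Gal(Q(zeta_2213)/Q) ≅ Z/2212Z.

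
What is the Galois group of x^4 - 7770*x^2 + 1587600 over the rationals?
Gal(K/Q) = Z/2Z (cyclic of order 2)

f factors as (x^2 - 7560)(x^2 - 210), so the splitting field is K = Q(sqrt(7560), sqrt(210)). The squarefree part of 7560 is 210 and the squarefree part of 210 is also 210, so sqrt(7560) and sqrt(210) are both rational multiples of sqrt(210). Hence Q(sqrt(7560)) = Q(sqrt(210)) = Q(sqrt(210)), and the splitting field collapses to a single degree-2 extension with Galois group Z/2Z.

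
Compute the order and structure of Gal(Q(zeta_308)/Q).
|Gal(Q(zeta_308)/Q)| = phi(308) = 120; group ≅ (Z/308Z)^* ≅ Z/2Z × Z/6Z × Z/10Z

The n-th cyclotomic polynomial Φ_308(x) is the minimal polynomial of zeta_308 over Q and has degree phi(308) = 120. So Q(zeta_308) is a degree-120 Galois extension with Galois group (Z/308Z)^*. By CRT, (Z/308Z)^* ≅ (Z/4Z)^* × (Z/7Z)^* × (Z/11Z)^*. Each prime-power unit group is (Z/4Z)^* ≅ Z/2Z; (Z/7Z)^* ≅ Z/6Z; (Z/11Z)^* ≅ Z/10Z. Hence Gal(Q(zeta_308)/Q) ≅ Z/2Z × Z/6Z × Z/10Z.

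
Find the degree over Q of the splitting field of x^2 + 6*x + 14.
[K:Q] = 2

The discriminant of x^2 + (6)*x + (14) is b^2 - 4c = 36 - (56) = -20. Since -20 is not a perfect square in Q, the polynomial is irreducible over Q. Its two roots generate a degree-2 extension, so [K:Q] = 2.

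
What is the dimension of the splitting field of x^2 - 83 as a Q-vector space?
[K:Q] = 2

The polynomial x^2 - 83 is irreducible over Q since 83 is not a perfect square. Its splitting field is Q(sqrt(83)), which has degree 2 over Q.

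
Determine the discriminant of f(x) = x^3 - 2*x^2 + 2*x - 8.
Δ = -1424

For x^3 + a x^2 + b x + c the discriminant is Δ = 18 a b c - 4 a^3 c + a^2 b^2 - 4 b^3 - 27 c^2.
Plug a = -2, b = 2, c = -8:
  18*(-2)*(2)*(-8) - 4*(-2)^3*(-8) + (-2)^2*(2)^2 - 4*(2)^3 - 27*(-8)^2
  = 576 + (-256) + 16 + (-32) + (-1728)
  = -1424.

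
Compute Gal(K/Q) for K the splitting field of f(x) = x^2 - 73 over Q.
Gal(K/Q) = Z/2Z (cyclic of order 2)

x^2 - 73 is irreducible over Q since 73 is not a rational square. The splitting field Q(sqrt(73)) has degree 2 over Q, and its unique nontrivial automorphism is sqrt(73) ↦ -sqrt(73). Hence Gal(Q(sqrt(73))/Q) = Z/2Z.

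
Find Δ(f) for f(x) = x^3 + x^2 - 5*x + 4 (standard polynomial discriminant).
Δ = -283

For x^3 + a x^2 + b x + c the discriminant is Δ = 18 a b c - 4 a^3 c + a^2 b^2 - 4 b^3 - 27 c^2.
Plug a = 1, b = -5, c = 4:
  18*(1)*(-5)*(4) - 4*(1)^3*(4) + (1)^2*(-5)^2 - 4*(-5)^3 - 27*(4)^2
  = -360 + (-16) + 25 + (500) + (-432)
  = -283.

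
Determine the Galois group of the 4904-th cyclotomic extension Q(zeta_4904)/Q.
|Gal(Q(zeta_4904)/Q)| = phi(4904) = 2448; group ≅ (Z/4904Z)^* ≅ Z/2Z × Z/2Z × Z/612Z

The n-th cyclotomic polynomial Φ_4904(x) is the minimal polynomial of zeta_4904 over Q and has degree phi(4904) = 2448. So Q(zeta_4904) is a degree-2448 Galois extension with Galois group (Z/4904Z)^*. By CRT, (Z/4904Z)^* ≅ (Z/8Z)^* × (Z/613Z)^*. Each prime-power unit group is (Z/8Z)^* ≅ Z/2Z × Z/2Z; (Z/613Z)^* ≅ Z/612Z. Hence Gal(Q(zeta_4904)/Q) ≅ Z/2Z × Z/2Z × Z/612Z.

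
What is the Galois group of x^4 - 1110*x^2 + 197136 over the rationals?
Gal(K/Q) = Z/2Z (cyclic of order 2)

f factors as (x^2 - 888)(x^2 - 222), so the splitting field is K = Q(sqrt(888), sqrt(222)). The squarefree part of 888 is 222 and the squarefree part of 222 is also 222, so sqrt(888) and sqrt(222) are both rational multiples of sqrt(222). Hence Q(sqrt(888)) = Q(sqrt(222)) = Q(sqrt(222)), and the splitting field collapses to a single degree-2 extension with Galois group Z/2Z.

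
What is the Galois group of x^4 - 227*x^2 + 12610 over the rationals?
Gal(K/Q) = V_4 (Klein four-group, Z/2Z × Z/2Z)

f factors as (x^2 - 130)(x^2 - 97), so the splitting field is K = Q(sqrt(130), sqrt(97)). The elements 130, 97, 12610 are all non-squares in Q, so sqrt(130) and sqrt(97) generate independent quadratic extensions. Thus [K:Q] = 4 and Gal(K/Q) is generated by the two order-2 automorphisms sqrt(130) ↦ -sqrt(130) and sqrt(97) ↦ -sqrt(97), giving V_4.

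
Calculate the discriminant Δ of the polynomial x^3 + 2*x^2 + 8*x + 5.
Δ = -1187

For x^3 + a x^2 + b x + c the discriminant is Δ = 18 a b c - 4 a^3 c + a^2 b^2 - 4 b^3 - 27 c^2.
Plug a = 2, b = 8, c = 5:
  18*(2)*(8)*(5) - 4*(2)^3*(5) + (2)^2*(8)^2 - 4*(8)^3 - 27*(5)^2
  = 1440 + (-160) + 256 + (-2048) + (-675)
  = -1187.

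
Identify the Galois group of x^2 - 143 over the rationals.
Gal(K/Q) = Z/2Z (cyclic of order 2)

x^2 - 143 is irreducible over Q since 143 is not a rational square. The splitting field Q(sqrt(143)) has degree 2 over Q, and its unique nontrivial automorphism is sqrt(143) ↦ -sqrt(143). Hence Gal(Q(sqrt(143))/Q) = Z/2Z.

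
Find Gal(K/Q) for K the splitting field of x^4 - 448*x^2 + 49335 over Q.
Gal(K/Q) = V_4 (Klein four-group, Z/2Z × Z/2Z)

f factors as (x^2 - 195)(x^2 - 253), so the splitting field is K = Q(sqrt(195), sqrt(253)). The elements 195, 253, 49335 are all non-squares in Q, so sqrt(195) and sqrt(253) generate independent quadratic extensions. Thus [K:Q] = 4 and Gal(K/Q) is generated by the two order-2 automorphisms sqrt(195) ↦ -sqrt(195) and sqrt(253) ↦ -sqrt(253), giving V_4.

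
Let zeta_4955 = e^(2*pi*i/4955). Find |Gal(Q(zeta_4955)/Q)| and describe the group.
|Gal(Q(zeta_4955)/Q)| = phi(4955) = 3960; group ≅ (Z/4955Z)^* ≅ Z/4Z × Z/990Z

The n-th cyclotomic polynomial Φ_4955(x) is the minimal polynomial of zeta_4955 over Q and has degree phi(4955) = 3960. So Q(zeta_4955) is a degree-3960 Galois extension with Galois group (Z/4955Z)^*. By CRT, (Z/4955Z)^* ≅ (Z/5Z)^* × (Z/991Z)^*. Each prime-power unit group is (Z/5Z)^* ≅ Z/4Z; (Z/991Z)^* ≅ Z/990Z. Hence Gal(Q(zeta_4955)/Q) ≅ Z/4Z × Z/990Z.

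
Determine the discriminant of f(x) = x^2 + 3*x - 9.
Δ = 45

For a quadratic a x^2 + b x + c the discriminant is Δ = b^2 - 4ac = (3)^2 - 4*(1)*(-9) = 9 - (-36) = 45.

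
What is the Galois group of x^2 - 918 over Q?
Gal(K/Q) = Z/2Z (cyclic of order 2)

x^2 - 918 is irreducible over Q since 918 is not a rational square. The splitting field Q(sqrt(918)) has degree 2 over Q, and its unique nontrivial automorphism is sqrt(918) ↦ -sqrt(918). Hence Gal(Q(sqrt(918))/Q) = Z/2Z.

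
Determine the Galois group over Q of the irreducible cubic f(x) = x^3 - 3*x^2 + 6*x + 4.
Gal(K/Q) = S_3 (symmetric group of order 6)

Compute the discriminant of x^3 + (-3)*x^2 + (6)*x + (4): Δ = -1836. Since Δ is not a rational square, the Galois group is not contained in A_3; it must be the full S_3 (irreducibility of the cubic rules out anything smaller).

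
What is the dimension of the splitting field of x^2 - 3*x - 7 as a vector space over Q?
[K:Q] = 2

The discriminant of x^2 + (-3)*x + (-7) is b^2 - 4c = 9 - (-28) = 37. Since 37 is not a perfect square in Q, the polynomial is irreducible over Q. Its two roots generate a degree-2 extension, so [K:Q] = 2.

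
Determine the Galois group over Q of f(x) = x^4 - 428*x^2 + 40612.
Gal(K/Q) = V_4 (Klein four-group, Z/2Z × Z/2Z)

f factors as (x^2 - 286)(x^2 - 142), so the splitting field is K = Q(sqrt(286), sqrt(142)). The elements 286, 142, 40612 are all non-squares in Q, so sqrt(286) and sqrt(142) generate independent quadratic extensions. Thus [K:Q] = 4 and Gal(K/Q) is generated by the two order-2 automorphisms sqrt(286) ↦ -sqrt(286) and sqrt(142) ↦ -sqrt(142), giving V_4.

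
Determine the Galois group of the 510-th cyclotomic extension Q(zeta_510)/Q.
|Gal(Q(zeta_510)/Q)| = phi(510) = 128; group ≅ (Z/510Z)^* ≅ Z/2Z × Z/4Z × Z/16Z

The n-th cyclotomic polynomial Φ_510(x) is the minimal polynomial of zeta_510 over Q and has degree phi(510) = 128. So Q(zeta_510) is a degree-128 Galois extension with Galois group (Z/510Z)^*. By CRT, (Z/510Z)^* ≅ (Z/2Z)^* × (Z/3Z)^* × (Z/5Z)^* × (Z/17Z)^*. Each prime-power unit group is (Z/2Z)^* ≅ trivial group (order 1); (Z/3Z)^* ≅ Z/2Z; (Z/5Z)^* ≅ Z/4Z; (Z/17Z)^* ≅ Z/16Z. Hence Gal(Q(zeta_510)/Q) ≅ Z/2Z × Z/4Z × Z/16Z.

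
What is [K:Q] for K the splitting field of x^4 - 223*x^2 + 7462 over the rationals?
[K:Q] = 4

f factors as (x^2 - 41)(x^2 - 182); the splitting field is K = Q(sqrt(41), sqrt(182)). Since 41, 182, and 7462 are all non-squares in Q, the three subfields Q(sqrt(41)), Q(sqrt(182)), Q(sqrt(7462)) are distinct degree-2 extensions, so [K:Q] = 4 (Klein four Galois group).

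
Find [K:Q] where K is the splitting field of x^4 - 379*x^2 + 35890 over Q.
[K:Q] = 4

f factors as (x^2 - 185)(x^2 - 194); the splitting field is K = Q(sqrt(185), sqrt(194)). Since 185, 194, and 35890 are all non-squares in Q, the three subfields Q(sqrt(185)), Q(sqrt(194)), Q(sqrt(35890)) are distinct degree-2 extensions, so [K:Q] = 4 (Klein four Galois group).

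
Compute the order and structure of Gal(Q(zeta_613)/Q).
|Gal(Q(zeta_613)/Q)| = phi(613) = 612; group ≅ (Z/613Z)^* ≅ Z/612Z

The n-th cyclotomic polynomial Φ_613(x) is the minimal polynomial of zeta_613 over Q and has degree phi(613) = 612. So Q(zeta_613) is a degree-612 Galois extension with Galois group (Z/613Z)^*. (Z/613Z)^* is cyclic since 613 is an odd prime power (or 4). Hence Gal(Q(zeta_613)/Q) ≅ Z/612Z.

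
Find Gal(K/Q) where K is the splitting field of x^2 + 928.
Gal(K/Q) = Z/2Z (cyclic of order 2)

x^2 + 928 is irreducible over Q since -928 is not a rational square. The splitting field Q(sqrt(-928)) has degree 2 over Q, and its unique nontrivial automorphism is sqrt(-928) ↦ -sqrt(-928). Hence Gal(Q(sqrt(-928))/Q) = Z/2Z.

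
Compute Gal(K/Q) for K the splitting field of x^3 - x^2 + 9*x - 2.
Gal(K/Q) = S_3 (symmetric group of order 6)

Compute the discriminant of x^3 + (-1)*x^2 + (9)*x + (-2): Δ = -2627. Since Δ is not a rational square, the Galois group is not contained in A_3; it must be the full S_3 (irreducibility of the cubic rules out anything smaller).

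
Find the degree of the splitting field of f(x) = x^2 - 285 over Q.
[K:Q] = 2

The polynomial x^2 - 285 is irreducible over Q since 285 is not a perfect square. Its splitting field is Q(sqrt(285)), which has degree 2 over Q.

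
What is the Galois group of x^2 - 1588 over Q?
Gal(K/Q) = Z/2Z (cyclic of order 2)

x^2 - 1588 is irreducible over Q since 1588 is not a rational square. The splitting field Q(sqrt(1588)) has degree 2 over Q, and its unique nontrivial automorphism is sqrt(1588) ↦ -sqrt(1588). Hence Gal(Q(sqrt(1588))/Q) = Z/2Z.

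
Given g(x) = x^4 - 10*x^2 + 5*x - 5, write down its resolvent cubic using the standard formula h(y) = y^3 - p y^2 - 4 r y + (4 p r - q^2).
h(y) = y^3 + 10*y^2 + 20*y + 175

Identify coefficients: p = -10, q = 5, r = -5.
Plug into h(y) = y^3 - p y^2 - 4 r y + (4 p r - q^2):
  h(y) = y^3 - (-10) y^2 - 4*(-5) y + (4*(-10)*(-5) - (5)^2)
       = y^3 + (10) y^2 + (20) y + (175).
Simplifying: h(y) = y^3 + 10*y^2 + 20*y + 175.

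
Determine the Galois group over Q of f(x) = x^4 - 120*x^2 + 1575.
Gal(K/Q) = V_4 (Klein four-group, Z/2Z × Z/2Z)

f factors as (x^2 - 15)(x^2 - 105), so the splitting field is K = Q(sqrt(15), sqrt(105)). The elements 15, 105, 1575 are all non-squares in Q, so sqrt(15) and sqrt(105) generate independent quadratic extensions. Thus [K:Q] = 4 and Gal(K/Q) is generated by the two order-2 automorphisms sqrt(15) ↦ -sqrt(15) and sqrt(105) ↦ -sqrt(105), giving V_4.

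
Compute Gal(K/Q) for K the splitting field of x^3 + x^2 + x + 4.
Gal(K/Q) = S_3 (symmetric group of order 6)

Compute the discriminant of x^3 + (1)*x^2 + (1)*x + (4): Δ = -379. Since Δ is not a rational square, the Galois group is not contained in A_3; it must be the full S_3 (irreducibility of the cubic rules out anything smaller).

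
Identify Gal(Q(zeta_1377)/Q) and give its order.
|Gal(Q(zeta_1377)/Q)| = phi(1377) = 864; group ≅ (Z/1377Z)^* ≅ Z/16Z × Z/54Z

The n-th cyclotomic polynomial Φ_1377(x) is the minimal polynomial of zeta_1377 over Q and has degree phi(1377) = 864. So Q(zeta_1377) is a degree-864 Galois extension with Galois group (Z/1377Z)^*. By CRT, (Z/1377Z)^* ≅ (Z/81Z)^* × (Z/17Z)^*. Each prime-power unit group is (Z/81Z)^* ≅ Z/54Z; (Z/17Z)^* ≅ Z/16Z. Hence Gal(Q(zeta_1377)/Q) ≅ Z/16Z × Z/54Z.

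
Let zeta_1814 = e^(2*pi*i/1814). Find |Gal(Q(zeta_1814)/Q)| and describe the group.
|Gal(Q(zeta_1814)/Q)| = phi(1814) = 906; group ≅ (Z/1814Z)^* ≅ Z/906Z

The n-th cyclotomic polynomial Φ_1814(x) is the minimal polynomial of zeta_1814 over Q and has degree phi(1814) = 906. So Q(zeta_1814) is a degree-906 Galois extension with Galois group (Z/1814Z)^*. By CRT, (Z/1814Z)^* ≅ (Z/2Z)^* × (Z/907Z)^*. Each prime-power unit group is (Z/2Z)^* ≅ trivial group (order 1); (Z/907Z)^* ≅ Z/906Z. Hence Gal(Q(zeta_1814)/Q) ≅ Z/906Z.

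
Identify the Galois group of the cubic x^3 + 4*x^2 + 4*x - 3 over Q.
Gal(K/Q) = S_3 (symmetric group of order 6)

Compute the discriminant of x^3 + (4)*x^2 + (4)*x + (-3): Δ = -339. Since Δ is not a rational square, the Galois group is not contained in A_3; it must be the full S_3 (irreducibility of the cubic rules out anything smaller).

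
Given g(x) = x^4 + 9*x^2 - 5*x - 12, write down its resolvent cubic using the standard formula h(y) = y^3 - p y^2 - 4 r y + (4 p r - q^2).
h(y) = y^3 - 9*y^2 + 48*y - 457

Identify coefficients: p = 9, q = -5, r = -12.
Plug into h(y) = y^3 - p y^2 - 4 r y + (4 p r - q^2):
  h(y) = y^3 - (9) y^2 - 4*(-12) y + (4*(9)*(-12) - (-5)^2)
       = y^3 + (-9) y^2 + (48) y + (-457).
Simplifying: h(y) = y^3 - 9*y^2 + 48*y - 457.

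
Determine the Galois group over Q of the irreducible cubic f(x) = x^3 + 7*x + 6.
Gal(K/Q) = S_3 (symmetric group of order 6)

Compute the discriminant of x^3 + (0)*x^2 + (7)*x + (6): Δ = -2344. Since Δ is not a rational square, the Galois group is not contained in A_3; it must be the full S_3 (irreducibility of the cubic rules out anything smaller).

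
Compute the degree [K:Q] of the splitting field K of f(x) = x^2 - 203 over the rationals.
[K:Q] = 2

The polynomial x^2 - 203 is irreducible over Q since 203 is not a perfect square. Its splitting field is Q(sqrt(203)), which has degree 2 over Q.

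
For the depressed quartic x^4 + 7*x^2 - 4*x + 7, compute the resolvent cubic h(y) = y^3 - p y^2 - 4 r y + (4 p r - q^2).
h(y) = y^3 - 7*y^2 - 28*y + 180

Identify coefficients: p = 7, q = -4, r = 7.
Plug into h(y) = y^3 - p y^2 - 4 r y + (4 p r - q^2):
  h(y) = y^3 - (7) y^2 - 4*(7) y + (4*(7)*(7) - (-4)^2)
       = y^3 + (-7) y^2 + (-28) y + (180).
Simplifying: h(y) = y^3 - 7*y^2 - 28*y + 180.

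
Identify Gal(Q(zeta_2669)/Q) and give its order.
|Gal(Q(zeta_2669)/Q)| = phi(2669) = 2496; group ≅ (Z/2669Z)^* ≅ Z/16Z × Z/156Z

The n-th cyclotomic polynomial Φ_2669(x) is the minimal polynomial of zeta_2669 over Q and has degree phi(2669) = 2496. So Q(zeta_2669) is a degree-2496 Galois extension with Galois group (Z/2669Z)^*. By CRT, (Z/2669Z)^* ≅ (Z/17Z)^* × (Z/157Z)^*. Each prime-power unit group is (Z/17Z)^* ≅ Z/16Z; (Z/157Z)^* ≅ Z/156Z. Hence Gal(Q(zeta_2669)/Q) ≅ Z/16Z × Z/156Z.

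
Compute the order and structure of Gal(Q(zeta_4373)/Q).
|Gal(Q(zeta_4373)/Q)| = phi(4373) = 4372; group ≅ (Z/4373Z)^* ≅ Z/4372Z

The n-th cyclotomic polynomial Φ_4373(x) is the minimal polynomial of zeta_4373 over Q and has degree phi(4373) = 4372. So Q(zeta_4373) is a degree-4372 Galois extension with Galois group (Z/4373Z)^*. (Z/4373Z)^* is cyclic since 4373 is an odd prime power (or 4). Hence Gal(Q(zeta_4373)/Q) ≅ Z/4372Z.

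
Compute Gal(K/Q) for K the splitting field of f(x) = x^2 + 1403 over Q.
Gal(K/Q) = Z/2Z (cyclic of order 2)

x^2 + 1403 is irreducible over Q since -1403 is not a rational square. The splitting field Q(sqrt(-1403)) has degree 2 over Q, and its unique nontrivial automorphism is sqrt(-1403) ↦ -sqrt(-1403). Hence Gal(Q(sqrt(-1403))/Q) = Z/2Z.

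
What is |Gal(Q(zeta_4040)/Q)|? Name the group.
|Gal(Q(zeta_4040)/Q)| = phi(4040) = 1600; group ≅ (Z/4040Z)^* ≅ Z/2Z × Z/2Z × Z/4Z × Z/100Z

The n-th cyclotomic polynomial Φ_4040(x) is the minimal polynomial of zeta_4040 over Q and has degree phi(4040) = 1600. So Q(zeta_4040) is a degree-1600 Galois extension with Galois group (Z/4040Z)^*. By CRT, (Z/4040Z)^* ≅ (Z/8Z)^* × (Z/5Z)^* × (Z/101Z)^*. Each prime-power unit group is (Z/8Z)^* ≅ Z/2Z × Z/2Z; (Z/5Z)^* ≅ Z/4Z; (Z/101Z)^* ≅ Z/100Z. Hence Gal(Q(zeta_4040)/Q) ≅ Z/2Z × Z/2Z × Z/4Z × Z/100Z.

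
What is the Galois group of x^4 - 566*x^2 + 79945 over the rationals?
Gal(K/Q) = V_4 (Klein four-group, Z/2Z × Z/2Z)

f factors as (x^2 - 271)(x^2 - 295), so the splitting field is K = Q(sqrt(271), sqrt(295)). The elements 271, 295, 79945 are all non-squares in Q, so sqrt(271) and sqrt(295) generate independent quadratic extensions. Thus [K:Q] = 4 and Gal(K/Q) is generated by the two order-2 automorphisms sqrt(271) ↦ -sqrt(271) and sqrt(295) ↦ -sqrt(295), giving V_4.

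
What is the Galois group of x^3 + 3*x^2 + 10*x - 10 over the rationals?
Gal(K/Q) = S_3 (symmetric group of order 6)

Compute the discriminant of x^3 + (3)*x^2 + (10)*x + (-10): Δ = -10120. Since Δ is not a rational square, the Galois group is not contained in A_3; it must be the full S_3 (irreducibility of the cubic rules out anything smaller).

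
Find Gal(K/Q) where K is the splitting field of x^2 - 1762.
Gal(K/Q) = Z/2Z (cyclic of order 2)

x^2 - 1762 is irreducible over Q since 1762 is not a rational square. The splitting field Q(sqrt(1762)) has degree 2 over Q, and its unique nontrivial automorphism is sqrt(1762) ↦ -sqrt(1762). Hence Gal(Q(sqrt(1762))/Q) = Z/2Z.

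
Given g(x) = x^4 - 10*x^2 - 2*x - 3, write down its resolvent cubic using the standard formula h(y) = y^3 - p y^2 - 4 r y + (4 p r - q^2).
h(y) = y^3 + 10*y^2 + 12*y + 116

Identify coefficients: p = -10, q = -2, r = -3.
Plug into h(y) = y^3 - p y^2 - 4 r y + (4 p r - q^2):
  h(y) = y^3 - (-10) y^2 - 4*(-3) y + (4*(-10)*(-3) - (-2)^2)
       = y^3 + (10) y^2 + (12) y + (116).
Simplifying: h(y) = y^3 + 10*y^2 + 12*y + 116.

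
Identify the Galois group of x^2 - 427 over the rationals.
Gal(K/Q) = Z/2Z (cyclic of order 2)

x^2 - 427 is irreducible over Q since 427 is not a rational square. The splitting field Q(sqrt(427)) has degree 2 over Q, and its unique nontrivial automorphism is sqrt(427) ↦ -sqrt(427). Hence Gal(Q(sqrt(427))/Q) = Z/2Z.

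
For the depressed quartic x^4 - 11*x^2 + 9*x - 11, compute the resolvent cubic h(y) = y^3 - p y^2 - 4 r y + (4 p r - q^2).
h(y) = y^3 + 11*y^2 + 44*y + 403

Identify coefficients: p = -11, q = 9, r = -11.
Plug into h(y) = y^3 - p y^2 - 4 r y + (4 p r - q^2):
  h(y) = y^3 - (-11) y^2 - 4*(-11) y + (4*(-11)*(-11) - (9)^2)
       = y^3 + (11) y^2 + (44) y + (403).
Simplifying: h(y) = y^3 + 11*y^2 + 44*y + 403.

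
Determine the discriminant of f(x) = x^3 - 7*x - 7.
Δ = 49

For a depressed cubic x^3 + p x + q the discriminant is Δ = -4 p^3 - 27 q^2 = -4*(-7)^3 - 27*(-7)^2 = 1372 - 1323 = 49.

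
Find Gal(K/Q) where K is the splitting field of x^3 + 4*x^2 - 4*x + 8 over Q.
Gal(K/Q) = S_3 (symmetric group of order 6)

Compute the discriminant of x^3 + (4)*x^2 + (-4)*x + (8): Δ = -5568. Since Δ is not a rational square, the Galois group is not contained in A_3; it must be the full S_3 (irreducibility of the cubic rules out anything smaller).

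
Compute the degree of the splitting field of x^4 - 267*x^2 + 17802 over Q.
[K:Q] = 4

f factors as (x^2 - 129)(x^2 - 138); the splitting field is K = Q(sqrt(129), sqrt(138)). Since 129, 138, and 17802 are all non-squares in Q, the three subfields Q(sqrt(129)), Q(sqrt(138)), Q(sqrt(17802)) are distinct degree-2 extensions, so [K:Q] = 4 (Klein four Galois group).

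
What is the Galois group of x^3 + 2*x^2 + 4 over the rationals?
Gal(K/Q) = S_3 (symmetric group of order 6)

Compute the discriminant of x^3 + (2)*x^2 + (0)*x + (4): Δ = -560. Since Δ is not a rational square, the Galois group is not contained in A_3; it must be the full S_3 (irreducibility of the cubic rules out anything smaller).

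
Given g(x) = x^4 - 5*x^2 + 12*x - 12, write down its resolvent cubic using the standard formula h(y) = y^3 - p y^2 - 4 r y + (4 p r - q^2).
h(y) = y^3 + 5*y^2 + 48*y + 96

Identify coefficients: p = -5, q = 12, r = -12.
Plug into h(y) = y^3 - p y^2 - 4 r y + (4 p r - q^2):
  h(y) = y^3 - (-5) y^2 - 4*(-12) y + (4*(-5)*(-12) - (12)^2)
       = y^3 + (5) y^2 + (48) y + (96).
Simplifying: h(y) = y^3 + 5*y^2 + 48*y + 96.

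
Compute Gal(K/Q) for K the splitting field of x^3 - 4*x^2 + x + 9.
Gal(K/Q) = S_3 (symmetric group of order 6)

Compute the discriminant of x^3 + (-4)*x^2 + (1)*x + (9): Δ = -519. Since Δ is not a rational square, the Galois group is not contained in A_3; it must be the full S_3 (irreducibility of the cubic rules out anything smaller).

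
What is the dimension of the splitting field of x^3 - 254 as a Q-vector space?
[K:Q] = 6

x^3 - 254 has one real root r = 254^(1/3) and two complex roots r*zeta_3, r*zeta_3^2 where zeta_3 = e^(2*pi*i/3). The splitting field is Q(r, zeta_3). [Q(r):Q] = 3 and [Q(zeta_3):Q] = 2 with gcd = 1, so [Q(r, zeta_3):Q] = 3 * 2 = 6.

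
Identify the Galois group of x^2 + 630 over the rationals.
Gal(K/Q) = Z/2Z (cyclic of order 2)

x^2 + 630 is irreducible over Q since -630 is not a rational square. The splitting field Q(sqrt(-630)) has degree 2 over Q, and its unique nontrivial automorphism is sqrt(-630) ↦ -sqrt(-630). Hence Gal(Q(sqrt(-630))/Q) = Z/2Z.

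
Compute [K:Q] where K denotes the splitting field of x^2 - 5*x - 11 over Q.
[K:Q] = 2

The discriminant of x^2 + (-5)*x + (-11) is b^2 - 4c = 25 - (-44) = 69. Since 69 is not a perfect square in Q, the polynomial is irreducible over Q. Its two roots generate a degree-2 extension, so [K:Q] = 2.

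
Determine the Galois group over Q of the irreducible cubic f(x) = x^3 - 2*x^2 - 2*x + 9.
Gal(K/Q) = S_3 (symmetric group of order 6)

Compute the discriminant of x^3 + (-2)*x^2 + (-2)*x + (9): Δ = -1203. Since Δ is not a rational square, the Galois group is not contained in A_3; it must be the full S_3 (irreducibility of the cubic rules out anything smaller).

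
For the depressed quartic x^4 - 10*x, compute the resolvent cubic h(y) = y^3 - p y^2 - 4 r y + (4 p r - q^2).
h(y) = y^3 - 100

Identify coefficients: p = 0, q = -10, r = 0.
Plug into h(y) = y^3 - p y^2 - 4 r y + (4 p r - q^2):
  h(y) = y^3 - (0) y^2 - 4*(0) y + (4*(0)*(0) - (-10)^2)
       = y^3 + (0) y^2 + (0) y + (-100).
Simplifying: h(y) = y^3 - 100.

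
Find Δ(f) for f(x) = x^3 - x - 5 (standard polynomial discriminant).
Δ = -671

For a depressed cubic x^3 + p x + q the discriminant is Δ = -4 p^3 - 27 q^2 = -4*(-1)^3 - 27*(-5)^2 = 4 - 675 = -671.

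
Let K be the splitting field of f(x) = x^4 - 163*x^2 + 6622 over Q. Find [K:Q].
[K:Q] = 4

f factors as (x^2 - 86)(x^2 - 77); the splitting field is K = Q(sqrt(86), sqrt(77)). Since 86, 77, and 6622 are all non-squares in Q, the three subfields Q(sqrt(86)), Q(sqrt(77)), Q(sqrt(6622)) are distinct degree-2 extensions, so [K:Q] = 4 (Klein four Galois group).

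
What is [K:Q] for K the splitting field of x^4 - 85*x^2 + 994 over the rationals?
[K:Q] = 4

f factors as (x^2 - 71)(x^2 - 14); the splitting field is K = Q(sqrt(71), sqrt(14)). Since 71, 14, and 994 are all non-squares in Q, the three subfields Q(sqrt(71)), Q(sqrt(14)), Q(sqrt(994)) are distinct degree-2 extensions, so [K:Q] = 4 (Klein four Galois group).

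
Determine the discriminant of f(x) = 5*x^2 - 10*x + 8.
Δ = -60

For a quadratic a x^2 + b x + c the discriminant is Δ = b^2 - 4ac = (-10)^2 - 4*(5)*(8) = 100 - (160) = -60.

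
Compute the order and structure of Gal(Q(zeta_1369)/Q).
|Gal(Q(zeta_1369)/Q)| = phi(1369) = 1332; group ≅ (Z/1369Z)^* ≅ Z/1332Z

The n-th cyclotomic polynomial Φ_1369(x) is the minimal polynomial of zeta_1369 over Q and has degree phi(1369) = 1332. So Q(zeta_1369) is a degree-1332 Galois extension with Galois group (Z/1369Z)^*. (Z/1369Z)^* is cyclic since 1369 is an odd prime power (or 4). Hence Gal(Q(zeta_1369)/Q) ≅ Z/1332Z.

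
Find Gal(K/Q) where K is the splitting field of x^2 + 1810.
Gal(K/Q) = Z/2Z (cyclic of order 2)

x^2 + 1810 is irreducible over Q since -1810 is not a rational square. The splitting field Q(sqrt(-1810)) has degree 2 over Q, and its unique nontrivial automorphism is sqrt(-1810) ↦ -sqrt(-1810). Hence Gal(Q(sqrt(-1810))/Q) = Z/2Z.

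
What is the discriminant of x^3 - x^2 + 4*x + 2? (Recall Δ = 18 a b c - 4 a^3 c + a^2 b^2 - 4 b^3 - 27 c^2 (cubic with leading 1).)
Δ = -484

For x^3 + a x^2 + b x + c the discriminant is Δ = 18 a b c - 4 a^3 c + a^2 b^2 - 4 b^3 - 27 c^2.
Plug a = -1, b = 4, c = 2:
  18*(-1)*(4)*(2) - 4*(-1)^3*(2) + (-1)^2*(4)^2 - 4*(4)^3 - 27*(2)^2
  = -144 + (8) + 16 + (-256) + (-108)
  = -484.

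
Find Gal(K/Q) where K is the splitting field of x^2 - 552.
Gal(K/Q) = Z/2Z (cyclic of order 2)

x^2 - 552 is irreducible over Q since 552 is not a rational square. The splitting field Q(sqrt(552)) has degree 2 over Q, and its unique nontrivial automorphism is sqrt(552) ↦ -sqrt(552). Hence Gal(Q(sqrt(552))/Q) = Z/2Z.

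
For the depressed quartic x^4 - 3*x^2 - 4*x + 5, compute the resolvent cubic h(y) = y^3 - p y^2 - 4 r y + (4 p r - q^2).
h(y) = y^3 + 3*y^2 - 20*y - 76

Identify coefficients: p = -3, q = -4, r = 5.
Plug into h(y) = y^3 - p y^2 - 4 r y + (4 p r - q^2):
  h(y) = y^3 - (-3) y^2 - 4*(5) y + (4*(-3)*(5) - (-4)^2)
       = y^3 + (3) y^2 + (-20) y + (-76).
Simplifying: h(y) = y^3 + 3*y^2 - 20*y - 76.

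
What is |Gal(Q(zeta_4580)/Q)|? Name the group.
|Gal(Q(zeta_4580)/Q)| = phi(4580) = 1824; group ≅ (Z/4580Z)^* ≅ Z/2Z × Z/4Z × Z/228Z

The n-th cyclotomic polynomial Φ_4580(x) is the minimal polynomial of zeta_4580 over Q and has degree phi(4580) = 1824. So Q(zeta_4580) is a degree-1824 Galois extension with Galois group (Z/4580Z)^*. By CRT, (Z/4580Z)^* ≅ (Z/4Z)^* × (Z/5Z)^* × (Z/229Z)^*. Each prime-power unit group is (Z/4Z)^* ≅ Z/2Z; (Z/5Z)^* ≅ Z/4Z; (Z/229Z)^* ≅ Z/228Z. Hence Gal(Q(zeta_4580)/Q) ≅ Z/2Z × Z/4Z × Z/228Z.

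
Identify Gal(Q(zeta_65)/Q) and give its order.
|Gal(Q(zeta_65)/Q)| = phi(65) = 48; group ≅ (Z/65Z)^* ≅ Z/4Z × Z/12Z

The n-th cyclotomic polynomial Φ_65(x) is the minimal polynomial of zeta_65 over Q and has degree phi(65) = 48. So Q(zeta_65) is a degree-48 Galois extension with Galois group (Z/65Z)^*. By CRT, (Z/65Z)^* ≅ (Z/5Z)^* × (Z/13Z)^*. Each prime-power unit group is (Z/5Z)^* ≅ Z/4Z; (Z/13Z)^* ≅ Z/12Z. Hence Gal(Q(zeta_65)/Q) ≅ Z/4Z × Z/12Z.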